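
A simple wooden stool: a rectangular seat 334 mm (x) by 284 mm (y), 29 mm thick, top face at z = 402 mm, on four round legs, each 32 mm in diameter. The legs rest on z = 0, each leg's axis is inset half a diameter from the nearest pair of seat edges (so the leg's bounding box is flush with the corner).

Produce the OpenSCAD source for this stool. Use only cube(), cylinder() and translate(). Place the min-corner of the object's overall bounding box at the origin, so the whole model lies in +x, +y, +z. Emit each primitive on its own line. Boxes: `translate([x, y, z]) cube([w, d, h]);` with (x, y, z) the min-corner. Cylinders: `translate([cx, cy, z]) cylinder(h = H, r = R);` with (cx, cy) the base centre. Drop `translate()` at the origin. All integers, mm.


translate([0, 0, 373]) cube([334, 284, 29]);
translate([16, 16, 0]) cylinder(h = 373, r = 16);
translate([318, 16, 0]) cylinder(h = 373, r = 16);
translate([16, 268, 0]) cylinder(h = 373, r = 16);
translate([318, 268, 0]) cylinder(h = 373, r = 16);


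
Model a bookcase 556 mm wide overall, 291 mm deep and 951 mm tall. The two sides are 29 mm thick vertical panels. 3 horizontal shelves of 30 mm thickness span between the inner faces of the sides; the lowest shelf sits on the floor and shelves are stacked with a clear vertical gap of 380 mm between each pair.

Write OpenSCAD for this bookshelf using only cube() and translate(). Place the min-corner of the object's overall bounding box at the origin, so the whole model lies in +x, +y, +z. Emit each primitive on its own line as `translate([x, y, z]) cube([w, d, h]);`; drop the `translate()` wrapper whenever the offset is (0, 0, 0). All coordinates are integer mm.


cube([29, 291, 951]);
translate([527, 0, 0]) cube([29, 291, 951]);
translate([29, 0, 0]) cube([498, 291, 30]);
translate([29, 0, 410]) cube([498, 291, 30]);
translate([29, 0, 820]) cube([498, 291, 30]);


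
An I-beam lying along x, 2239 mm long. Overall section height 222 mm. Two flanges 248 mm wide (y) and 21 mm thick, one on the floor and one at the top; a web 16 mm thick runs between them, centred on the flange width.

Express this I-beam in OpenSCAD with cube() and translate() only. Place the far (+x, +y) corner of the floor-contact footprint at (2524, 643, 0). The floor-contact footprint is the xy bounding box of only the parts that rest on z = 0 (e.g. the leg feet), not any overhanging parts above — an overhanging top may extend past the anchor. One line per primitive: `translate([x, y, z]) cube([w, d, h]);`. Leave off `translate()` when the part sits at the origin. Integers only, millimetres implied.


translate([285, 395, 0]) cube([2239, 248, 21]);
translate([285, 511, 21]) cube([2239, 16, 180]);
translate([285, 395, 201]) cube([2239, 248, 21]);


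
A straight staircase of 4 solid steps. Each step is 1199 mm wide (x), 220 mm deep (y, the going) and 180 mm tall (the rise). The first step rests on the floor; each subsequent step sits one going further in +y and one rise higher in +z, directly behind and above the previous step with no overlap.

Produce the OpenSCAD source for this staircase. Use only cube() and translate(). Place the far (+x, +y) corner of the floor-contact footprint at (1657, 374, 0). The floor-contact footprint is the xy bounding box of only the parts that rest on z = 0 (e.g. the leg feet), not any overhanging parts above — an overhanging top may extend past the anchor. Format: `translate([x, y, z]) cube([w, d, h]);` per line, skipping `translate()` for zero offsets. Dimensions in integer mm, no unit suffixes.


translate([458, 154, 0]) cube([1199, 220, 180]);
translate([458, 374, 180]) cube([1199, 220, 180]);
translate([458, 594, 360]) cube([1199, 220, 180]);
translate([458, 814, 540]) cube([1199, 220, 180]);


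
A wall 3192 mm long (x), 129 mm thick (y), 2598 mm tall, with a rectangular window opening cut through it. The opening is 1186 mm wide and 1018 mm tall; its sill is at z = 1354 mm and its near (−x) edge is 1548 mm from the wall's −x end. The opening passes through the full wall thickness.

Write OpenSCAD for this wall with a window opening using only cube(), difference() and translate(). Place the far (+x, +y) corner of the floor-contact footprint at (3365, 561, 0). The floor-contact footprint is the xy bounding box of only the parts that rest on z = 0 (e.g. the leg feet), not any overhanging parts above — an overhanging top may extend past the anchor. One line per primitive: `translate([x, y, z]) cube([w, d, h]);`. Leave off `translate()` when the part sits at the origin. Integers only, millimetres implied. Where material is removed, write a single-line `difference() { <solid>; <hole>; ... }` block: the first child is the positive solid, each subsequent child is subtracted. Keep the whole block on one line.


difference() { translate([173, 432, 0]) cube([3192, 129, 2598]); translate([1721, 432, 1354]) cube([1186, 129, 1018]); }


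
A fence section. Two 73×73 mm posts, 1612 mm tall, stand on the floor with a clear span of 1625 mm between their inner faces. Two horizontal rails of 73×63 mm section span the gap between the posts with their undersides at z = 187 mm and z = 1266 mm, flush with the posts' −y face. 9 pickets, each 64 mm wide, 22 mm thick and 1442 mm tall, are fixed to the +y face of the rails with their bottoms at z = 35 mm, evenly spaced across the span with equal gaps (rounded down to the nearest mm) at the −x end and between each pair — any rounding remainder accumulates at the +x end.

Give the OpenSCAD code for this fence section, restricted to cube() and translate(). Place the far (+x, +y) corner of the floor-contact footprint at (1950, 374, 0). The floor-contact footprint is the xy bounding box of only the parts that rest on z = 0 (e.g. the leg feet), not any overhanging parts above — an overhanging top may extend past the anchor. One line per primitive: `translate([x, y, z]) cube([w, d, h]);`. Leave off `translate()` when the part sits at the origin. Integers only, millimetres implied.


translate([179, 301, 0]) cube([73, 73, 1612]);
translate([1877, 301, 0]) cube([73, 73, 1612]);
translate([252, 301, 187]) cube([1625, 73, 63]);
translate([252, 301, 1266]) cube([1625, 73, 63]);
translate([356, 374, 35]) cube([64, 22, 1442]);
translate([524, 374, 35]) cube([64, 22, 1442]);
translate([692, 374, 35]) cube([64, 22, 1442]);
translate([860, 374, 35]) cube([64, 22, 1442]);
translate([1028, 374, 35]) cube([64, 22, 1442]);
translate([1196, 374, 35]) cube([64, 22, 1442]);
translate([1364, 374, 35]) cube([64, 22, 1442]);
translate([1532, 374, 35]) cube([64, 22, 1442]);
translate([1700, 374, 35]) cube([64, 22, 1442]);


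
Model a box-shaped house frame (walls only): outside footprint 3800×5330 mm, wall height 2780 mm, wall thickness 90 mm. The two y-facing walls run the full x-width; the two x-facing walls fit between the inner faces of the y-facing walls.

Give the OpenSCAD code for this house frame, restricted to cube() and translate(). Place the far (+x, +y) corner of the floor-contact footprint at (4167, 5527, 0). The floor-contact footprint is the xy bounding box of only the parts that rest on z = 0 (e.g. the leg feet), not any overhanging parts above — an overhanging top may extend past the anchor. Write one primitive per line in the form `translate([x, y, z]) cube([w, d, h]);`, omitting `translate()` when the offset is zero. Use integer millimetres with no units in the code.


translate([367, 197, 0]) cube([3800, 90, 2780]);
translate([367, 5437, 0]) cube([3800, 90, 2780]);
translate([367, 287, 0]) cube([90, 5150, 2780]);
translate([4077, 287, 0]) cube([90, 5150, 2780]);


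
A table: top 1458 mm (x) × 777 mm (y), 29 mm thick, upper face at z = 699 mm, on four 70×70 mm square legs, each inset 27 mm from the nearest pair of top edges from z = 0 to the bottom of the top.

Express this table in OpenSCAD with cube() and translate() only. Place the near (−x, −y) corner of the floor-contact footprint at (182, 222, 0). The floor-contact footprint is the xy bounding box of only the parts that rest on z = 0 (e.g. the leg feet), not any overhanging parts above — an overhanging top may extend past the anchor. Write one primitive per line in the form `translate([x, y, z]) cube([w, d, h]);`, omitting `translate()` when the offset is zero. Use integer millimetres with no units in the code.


translate([155, 195, 670]) cube([1458, 777, 29]);
translate([182, 222, 0]) cube([70, 70, 670]);
translate([1516, 222, 0]) cube([70, 70, 670]);
translate([182, 875, 0]) cube([70, 70, 670]);
translate([1516, 875, 0]) cube([70, 70, 670]);


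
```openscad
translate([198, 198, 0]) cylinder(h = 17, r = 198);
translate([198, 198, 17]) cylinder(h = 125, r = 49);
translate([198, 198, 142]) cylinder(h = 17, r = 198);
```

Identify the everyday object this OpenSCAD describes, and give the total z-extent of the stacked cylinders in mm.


A spool. The overall height is 159 mm.

Three coaxial cylinders, large–small–large — a spool. Two 17 mm flanges and a 125 mm core give 17 + 125 + 17 = 159 mm.


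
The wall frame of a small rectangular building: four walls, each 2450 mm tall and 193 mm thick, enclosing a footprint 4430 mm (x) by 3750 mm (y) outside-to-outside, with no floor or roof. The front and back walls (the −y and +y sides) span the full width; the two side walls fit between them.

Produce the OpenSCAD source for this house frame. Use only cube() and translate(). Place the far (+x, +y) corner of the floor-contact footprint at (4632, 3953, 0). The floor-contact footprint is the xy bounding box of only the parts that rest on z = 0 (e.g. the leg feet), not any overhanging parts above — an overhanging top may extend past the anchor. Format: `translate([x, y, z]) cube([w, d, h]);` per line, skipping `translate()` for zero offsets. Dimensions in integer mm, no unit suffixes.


translate([202, 203, 0]) cube([4430, 193, 2450]);
translate([202, 3760, 0]) cube([4430, 193, 2450]);
translate([202, 396, 0]) cube([193, 3364, 2450]);
translate([4439, 396, 0]) cube([193, 3364, 2450]);


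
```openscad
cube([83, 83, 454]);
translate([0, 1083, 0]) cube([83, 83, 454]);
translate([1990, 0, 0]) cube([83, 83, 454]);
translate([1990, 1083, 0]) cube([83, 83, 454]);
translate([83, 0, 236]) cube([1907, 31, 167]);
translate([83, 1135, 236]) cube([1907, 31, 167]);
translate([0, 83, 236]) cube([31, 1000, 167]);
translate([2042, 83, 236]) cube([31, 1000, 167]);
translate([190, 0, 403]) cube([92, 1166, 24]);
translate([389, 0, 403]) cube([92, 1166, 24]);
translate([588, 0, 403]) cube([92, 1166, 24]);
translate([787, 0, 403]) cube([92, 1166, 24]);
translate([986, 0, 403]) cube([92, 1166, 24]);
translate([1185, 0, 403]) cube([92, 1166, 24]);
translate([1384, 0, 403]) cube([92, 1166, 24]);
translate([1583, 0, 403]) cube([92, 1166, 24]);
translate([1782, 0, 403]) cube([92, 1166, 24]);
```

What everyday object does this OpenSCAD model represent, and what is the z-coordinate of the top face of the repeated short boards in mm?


A bed frame. The slat-top height is 427 mm.

Four posts, four rails, and a row of slats — a bed frame. Slats sit on the rails at z = 236 + 167 = 403; with slat thickness 24, the top is 427 mm.


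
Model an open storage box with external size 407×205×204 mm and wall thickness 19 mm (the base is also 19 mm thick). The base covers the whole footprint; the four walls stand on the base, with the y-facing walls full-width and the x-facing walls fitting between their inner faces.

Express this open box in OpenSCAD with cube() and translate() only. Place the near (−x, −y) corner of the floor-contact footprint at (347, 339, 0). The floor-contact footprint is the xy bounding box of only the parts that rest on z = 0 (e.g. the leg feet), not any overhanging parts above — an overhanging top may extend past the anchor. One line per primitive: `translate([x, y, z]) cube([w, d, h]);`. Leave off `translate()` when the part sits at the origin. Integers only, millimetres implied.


translate([347, 339, 0]) cube([407, 205, 19]);
translate([347, 339, 19]) cube([407, 19, 185]);
translate([347, 525, 19]) cube([407, 19, 185]);
translate([347, 358, 19]) cube([19, 167, 185]);
translate([735, 358, 19]) cube([19, 167, 185]);


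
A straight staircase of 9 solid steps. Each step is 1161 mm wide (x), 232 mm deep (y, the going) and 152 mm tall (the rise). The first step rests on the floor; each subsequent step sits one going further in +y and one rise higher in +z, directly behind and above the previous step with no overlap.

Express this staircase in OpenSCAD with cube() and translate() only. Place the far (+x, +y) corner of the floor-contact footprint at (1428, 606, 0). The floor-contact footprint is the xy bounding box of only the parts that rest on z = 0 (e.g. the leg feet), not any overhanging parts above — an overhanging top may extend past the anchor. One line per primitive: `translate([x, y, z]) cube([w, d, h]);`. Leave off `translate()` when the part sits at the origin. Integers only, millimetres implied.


translate([267, 374, 0]) cube([1161, 232, 152]);
translate([267, 606, 152]) cube([1161, 232, 152]);
translate([267, 838, 304]) cube([1161, 232, 152]);
translate([267, 1070, 456]) cube([1161, 232, 152]);
translate([267, 1302, 608]) cube([1161, 232, 152]);
translate([267, 1534, 760]) cube([1161, 232, 152]);
translate([267, 1766, 912]) cube([1161, 232, 152]);
translate([267, 1998, 1064]) cube([1161, 232, 152]);
translate([267, 2230, 1216]) cube([1161, 232, 152]);


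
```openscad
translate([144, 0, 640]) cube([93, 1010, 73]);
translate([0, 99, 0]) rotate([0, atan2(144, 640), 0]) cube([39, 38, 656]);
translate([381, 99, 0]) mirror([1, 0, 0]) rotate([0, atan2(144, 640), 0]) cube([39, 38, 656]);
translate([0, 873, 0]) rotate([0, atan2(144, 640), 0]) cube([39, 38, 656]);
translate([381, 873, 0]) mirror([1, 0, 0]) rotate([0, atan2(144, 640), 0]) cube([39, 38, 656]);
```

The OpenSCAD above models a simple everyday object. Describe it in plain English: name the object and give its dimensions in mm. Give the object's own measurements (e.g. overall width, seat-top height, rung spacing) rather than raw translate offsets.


A sawhorse. A 93×1010×73 mm beam (x, y, z) sits on two A-frame leg pairs. Each pair is two raked legs of 39×38 mm section (38 mm along y) splaying symmetrically in x. Each leg rises 640 mm vertically over 144 mm of horizontal reach and is 656 mm long along its own axis. Every leg's outer bottom edge rests on the floor and its outer top edge meets a bottom edge of the beam — the left legs (tilting toward +x) meet the beam's −x bottom edge, the right legs (their mirror images, tilting toward −x) meet its +x bottom edge — so the leg tops tuck under the beam, the beam's underside is 640 mm above the floor, and the feet are 381 mm apart outside-to-outside with the beam centred between them. The two leg pairs are set in 99 mm from either end of the beam.


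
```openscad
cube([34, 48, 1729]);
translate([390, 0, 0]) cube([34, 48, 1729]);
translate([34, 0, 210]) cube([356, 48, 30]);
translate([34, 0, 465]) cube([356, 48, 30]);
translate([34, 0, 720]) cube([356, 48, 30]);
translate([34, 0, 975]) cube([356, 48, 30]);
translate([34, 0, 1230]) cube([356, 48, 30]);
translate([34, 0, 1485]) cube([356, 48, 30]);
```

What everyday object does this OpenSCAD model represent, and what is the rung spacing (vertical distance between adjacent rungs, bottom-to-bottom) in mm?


A ladder. The rung spacing is 255 mm.

Two tall 34×48 posts with 6 short bars between them — a ladder. Adjacent rungs sit at z = 210 and z = 465, so the spacing is 465 − 210 = 255 mm.


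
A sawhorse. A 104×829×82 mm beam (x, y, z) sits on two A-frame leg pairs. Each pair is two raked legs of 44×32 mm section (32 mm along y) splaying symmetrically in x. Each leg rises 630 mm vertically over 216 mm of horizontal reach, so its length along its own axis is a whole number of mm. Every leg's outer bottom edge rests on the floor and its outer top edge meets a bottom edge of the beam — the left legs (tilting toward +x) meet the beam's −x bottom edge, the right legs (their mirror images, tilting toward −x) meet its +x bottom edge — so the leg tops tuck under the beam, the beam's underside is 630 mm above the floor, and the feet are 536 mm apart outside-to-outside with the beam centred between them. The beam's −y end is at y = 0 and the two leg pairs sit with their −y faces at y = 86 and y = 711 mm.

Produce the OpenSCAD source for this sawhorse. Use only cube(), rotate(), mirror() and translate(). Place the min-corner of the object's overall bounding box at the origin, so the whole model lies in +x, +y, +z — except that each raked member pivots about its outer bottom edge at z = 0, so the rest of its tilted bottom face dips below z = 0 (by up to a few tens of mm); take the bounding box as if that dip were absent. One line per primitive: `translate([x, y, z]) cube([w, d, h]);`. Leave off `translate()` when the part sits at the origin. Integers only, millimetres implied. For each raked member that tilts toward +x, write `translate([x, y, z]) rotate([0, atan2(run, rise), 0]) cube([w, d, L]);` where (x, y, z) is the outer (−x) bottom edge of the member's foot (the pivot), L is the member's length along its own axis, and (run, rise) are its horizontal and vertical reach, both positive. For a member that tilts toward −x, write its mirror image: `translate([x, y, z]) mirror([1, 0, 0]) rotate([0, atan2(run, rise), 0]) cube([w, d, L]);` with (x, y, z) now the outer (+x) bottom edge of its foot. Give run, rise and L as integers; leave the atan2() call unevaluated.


translate([216, 0, 630]) cube([104, 829, 82]);
translate([0, 86, 0]) rotate([0, atan2(216, 630), 0]) cube([44, 32, 666]);
translate([536, 86, 0]) mirror([1, 0, 0]) rotate([0, atan2(216, 630), 0]) cube([44, 32, 666]);
translate([0, 711, 0]) rotate([0, atan2(216, 630), 0]) cube([44, 32, 666]);
translate([536, 711, 0]) mirror([1, 0, 0]) rotate([0, atan2(216, 630), 0]) cube([44, 32, 666]);


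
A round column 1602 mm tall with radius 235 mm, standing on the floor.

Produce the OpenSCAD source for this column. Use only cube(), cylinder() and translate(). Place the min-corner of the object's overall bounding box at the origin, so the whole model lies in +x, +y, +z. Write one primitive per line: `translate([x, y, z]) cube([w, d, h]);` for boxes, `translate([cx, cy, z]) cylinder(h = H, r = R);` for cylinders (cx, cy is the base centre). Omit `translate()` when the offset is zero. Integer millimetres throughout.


translate([235, 235, 0]) cylinder(h = 1602, r = 235);


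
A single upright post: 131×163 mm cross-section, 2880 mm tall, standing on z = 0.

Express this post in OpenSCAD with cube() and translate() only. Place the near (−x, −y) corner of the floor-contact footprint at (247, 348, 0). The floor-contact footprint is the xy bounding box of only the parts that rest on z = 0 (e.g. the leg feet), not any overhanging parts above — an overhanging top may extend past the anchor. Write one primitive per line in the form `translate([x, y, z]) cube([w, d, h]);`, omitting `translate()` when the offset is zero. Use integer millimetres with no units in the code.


translate([247, 348, 0]) cube([131, 163, 2880]);


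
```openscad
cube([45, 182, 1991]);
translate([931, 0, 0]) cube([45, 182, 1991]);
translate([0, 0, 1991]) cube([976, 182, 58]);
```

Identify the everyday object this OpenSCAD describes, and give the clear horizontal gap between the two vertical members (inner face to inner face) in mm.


A door frame. The clear opening width is 886 mm.

Two 1991 mm tall posts with a header on top — a door frame. The left jamb is 45 mm wide at x = 0; the right jamb starts at x = 931. The clear opening is 931 − 45 = 886 mm.


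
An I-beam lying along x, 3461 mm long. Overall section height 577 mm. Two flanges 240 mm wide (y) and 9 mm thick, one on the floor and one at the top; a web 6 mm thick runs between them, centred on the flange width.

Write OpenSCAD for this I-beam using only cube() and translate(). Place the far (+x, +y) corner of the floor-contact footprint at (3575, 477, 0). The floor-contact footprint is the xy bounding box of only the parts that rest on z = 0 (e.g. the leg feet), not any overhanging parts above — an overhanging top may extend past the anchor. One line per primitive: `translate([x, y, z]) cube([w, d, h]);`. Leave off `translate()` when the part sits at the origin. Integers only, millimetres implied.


translate([114, 237, 0]) cube([3461, 240, 9]);
translate([114, 354, 9]) cube([3461, 6, 559]);
translate([114, 237, 568]) cube([3461, 240, 9]);


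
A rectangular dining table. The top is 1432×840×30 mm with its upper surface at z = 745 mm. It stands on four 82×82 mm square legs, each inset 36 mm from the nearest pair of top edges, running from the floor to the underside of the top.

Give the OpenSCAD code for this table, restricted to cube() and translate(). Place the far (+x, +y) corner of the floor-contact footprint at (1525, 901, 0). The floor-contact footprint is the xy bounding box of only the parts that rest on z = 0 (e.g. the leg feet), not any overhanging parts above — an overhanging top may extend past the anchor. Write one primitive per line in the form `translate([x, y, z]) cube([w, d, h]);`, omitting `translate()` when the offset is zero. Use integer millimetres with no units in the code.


translate([129, 97, 715]) cube([1432, 840, 30]);
translate([165, 133, 0]) cube([82, 82, 715]);
translate([1443, 133, 0]) cube([82, 82, 715]);
translate([165, 819, 0]) cube([82, 82, 715]);
translate([1443, 819, 0]) cube([82, 82, 715]);


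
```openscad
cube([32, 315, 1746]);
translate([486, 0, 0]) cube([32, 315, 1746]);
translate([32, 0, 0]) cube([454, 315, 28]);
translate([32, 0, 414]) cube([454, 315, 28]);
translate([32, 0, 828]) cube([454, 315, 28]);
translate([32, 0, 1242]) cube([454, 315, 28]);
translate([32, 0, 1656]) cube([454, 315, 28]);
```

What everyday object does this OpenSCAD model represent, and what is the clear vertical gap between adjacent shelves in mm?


A bookshelf. The clear shelf gap is 386 mm.

Two tall side panels with 5 horizontal boards between them — a bookshelf. The first two shelf undersides are at z = 0 and z = 414; with shelf thickness 28, the clear gap is 414 − 0 − 28 = 386 mm.


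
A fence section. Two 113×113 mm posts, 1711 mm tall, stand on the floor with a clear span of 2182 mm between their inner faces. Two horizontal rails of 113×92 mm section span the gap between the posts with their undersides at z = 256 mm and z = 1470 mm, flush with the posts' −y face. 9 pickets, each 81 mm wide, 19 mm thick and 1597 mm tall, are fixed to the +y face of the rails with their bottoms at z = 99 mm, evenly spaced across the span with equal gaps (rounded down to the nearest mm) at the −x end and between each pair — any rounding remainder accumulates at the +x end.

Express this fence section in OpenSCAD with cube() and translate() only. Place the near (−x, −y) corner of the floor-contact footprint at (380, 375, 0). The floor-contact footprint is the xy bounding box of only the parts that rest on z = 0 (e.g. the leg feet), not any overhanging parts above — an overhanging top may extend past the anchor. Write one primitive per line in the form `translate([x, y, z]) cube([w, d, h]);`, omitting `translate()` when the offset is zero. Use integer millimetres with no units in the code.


translate([380, 375, 0]) cube([113, 113, 1711]);
translate([2675, 375, 0]) cube([113, 113, 1711]);
translate([493, 375, 256]) cube([2182, 113, 92]);
translate([493, 375, 1470]) cube([2182, 113, 92]);
translate([638, 488, 99]) cube([81, 19, 1597]);
translate([864, 488, 99]) cube([81, 19, 1597]);
translate([1090, 488, 99]) cube([81, 19, 1597]);
translate([1316, 488, 99]) cube([81, 19, 1597]);
translate([1542, 488, 99]) cube([81, 19, 1597]);
translate([1768, 488, 99]) cube([81, 19, 1597]);
translate([1994, 488, 99]) cube([81, 19, 1597]);
translate([2220, 488, 99]) cube([81, 19, 1597]);
translate([2446, 488, 99]) cube([81, 19, 1597]);


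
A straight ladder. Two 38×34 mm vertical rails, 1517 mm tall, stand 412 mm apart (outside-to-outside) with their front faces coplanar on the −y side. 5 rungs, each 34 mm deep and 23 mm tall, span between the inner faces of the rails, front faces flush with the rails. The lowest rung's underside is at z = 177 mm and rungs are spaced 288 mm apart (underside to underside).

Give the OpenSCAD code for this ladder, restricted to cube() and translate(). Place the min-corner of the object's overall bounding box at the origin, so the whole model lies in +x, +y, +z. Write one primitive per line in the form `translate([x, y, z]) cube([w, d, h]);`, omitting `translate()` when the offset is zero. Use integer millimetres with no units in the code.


cube([38, 34, 1517]);
translate([374, 0, 0]) cube([38, 34, 1517]);
translate([38, 0, 177]) cube([336, 34, 23]);
translate([38, 0, 465]) cube([336, 34, 23]);
translate([38, 0, 753]) cube([336, 34, 23]);
translate([38, 0, 1041]) cube([336, 34, 23]);
translate([38, 0, 1329]) cube([336, 34, 23]);


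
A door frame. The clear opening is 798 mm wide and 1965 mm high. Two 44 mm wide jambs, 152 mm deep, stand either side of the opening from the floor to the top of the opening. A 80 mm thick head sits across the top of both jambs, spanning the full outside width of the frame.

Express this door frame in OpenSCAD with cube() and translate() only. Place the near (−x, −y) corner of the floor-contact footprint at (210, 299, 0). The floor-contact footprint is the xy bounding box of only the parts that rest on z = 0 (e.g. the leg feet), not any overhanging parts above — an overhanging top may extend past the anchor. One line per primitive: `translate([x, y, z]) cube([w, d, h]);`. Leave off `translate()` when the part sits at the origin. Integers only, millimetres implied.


translate([210, 299, 0]) cube([44, 152, 1965]);
translate([1052, 299, 0]) cube([44, 152, 1965]);
translate([210, 299, 1965]) cube([886, 152, 80]);


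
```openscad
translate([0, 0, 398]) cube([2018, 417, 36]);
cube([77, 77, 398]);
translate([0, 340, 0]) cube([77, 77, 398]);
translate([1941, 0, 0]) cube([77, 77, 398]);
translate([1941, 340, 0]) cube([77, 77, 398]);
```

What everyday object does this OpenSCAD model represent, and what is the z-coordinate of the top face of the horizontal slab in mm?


A bench. The seat-top height is 434 mm.

A long slab on four corner posts — a bench. The slab sits at z = 398 with thickness 36, so the top is 398 + 36 = 434 mm.


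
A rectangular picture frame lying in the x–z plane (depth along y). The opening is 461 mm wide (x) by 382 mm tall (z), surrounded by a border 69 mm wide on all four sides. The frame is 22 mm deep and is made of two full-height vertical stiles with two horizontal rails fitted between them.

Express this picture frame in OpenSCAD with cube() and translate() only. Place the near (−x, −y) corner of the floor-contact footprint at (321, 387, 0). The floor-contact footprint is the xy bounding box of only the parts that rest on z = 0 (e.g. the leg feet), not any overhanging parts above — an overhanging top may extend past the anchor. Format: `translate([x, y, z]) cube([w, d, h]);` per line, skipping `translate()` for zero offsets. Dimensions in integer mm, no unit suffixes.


translate([321, 387, 0]) cube([69, 22, 520]);
translate([851, 387, 0]) cube([69, 22, 520]);
translate([390, 387, 0]) cube([461, 22, 69]);
translate([390, 387, 451]) cube([461, 22, 69]);


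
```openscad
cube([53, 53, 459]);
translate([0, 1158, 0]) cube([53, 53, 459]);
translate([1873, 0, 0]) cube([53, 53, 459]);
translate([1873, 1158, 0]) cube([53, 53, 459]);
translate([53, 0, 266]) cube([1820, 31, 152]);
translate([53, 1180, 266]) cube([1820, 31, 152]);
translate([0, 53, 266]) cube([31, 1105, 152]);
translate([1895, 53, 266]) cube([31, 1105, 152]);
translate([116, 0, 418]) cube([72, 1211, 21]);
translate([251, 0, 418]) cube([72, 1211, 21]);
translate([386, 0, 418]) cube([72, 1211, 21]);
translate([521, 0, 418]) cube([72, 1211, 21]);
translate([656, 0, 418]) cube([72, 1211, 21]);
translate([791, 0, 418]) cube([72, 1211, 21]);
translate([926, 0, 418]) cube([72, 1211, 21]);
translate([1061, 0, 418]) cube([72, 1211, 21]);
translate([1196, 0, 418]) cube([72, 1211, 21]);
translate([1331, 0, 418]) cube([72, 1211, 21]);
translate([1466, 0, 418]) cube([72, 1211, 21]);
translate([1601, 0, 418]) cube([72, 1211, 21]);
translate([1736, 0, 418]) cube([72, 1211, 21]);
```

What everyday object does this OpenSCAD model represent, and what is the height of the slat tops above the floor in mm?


A bed frame. The slat-top height is 439 mm.

Four posts, four rails, and a row of slats — a bed frame. Slats sit on the rails at z = 266 + 152 = 418; with slat thickness 21, the top is 439 mm.


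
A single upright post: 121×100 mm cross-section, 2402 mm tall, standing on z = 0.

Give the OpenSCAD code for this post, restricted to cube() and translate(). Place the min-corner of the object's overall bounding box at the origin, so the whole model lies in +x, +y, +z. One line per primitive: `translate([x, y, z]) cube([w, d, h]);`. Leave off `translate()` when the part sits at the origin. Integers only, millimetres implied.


cube([121, 100, 2402]);


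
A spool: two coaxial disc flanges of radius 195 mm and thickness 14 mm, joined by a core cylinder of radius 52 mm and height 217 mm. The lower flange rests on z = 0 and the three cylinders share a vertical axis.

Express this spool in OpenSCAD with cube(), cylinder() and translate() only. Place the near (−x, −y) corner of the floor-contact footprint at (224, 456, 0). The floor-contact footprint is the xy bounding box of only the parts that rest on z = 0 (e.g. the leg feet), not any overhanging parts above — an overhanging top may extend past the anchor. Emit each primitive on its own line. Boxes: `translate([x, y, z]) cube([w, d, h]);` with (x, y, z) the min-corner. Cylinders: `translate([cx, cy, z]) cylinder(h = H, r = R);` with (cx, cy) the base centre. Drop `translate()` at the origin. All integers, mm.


translate([419, 651, 0]) cylinder(h = 14, r = 195);
translate([419, 651, 14]) cylinder(h = 217, r = 52);
translate([419, 651, 231]) cylinder(h = 14, r = 195);


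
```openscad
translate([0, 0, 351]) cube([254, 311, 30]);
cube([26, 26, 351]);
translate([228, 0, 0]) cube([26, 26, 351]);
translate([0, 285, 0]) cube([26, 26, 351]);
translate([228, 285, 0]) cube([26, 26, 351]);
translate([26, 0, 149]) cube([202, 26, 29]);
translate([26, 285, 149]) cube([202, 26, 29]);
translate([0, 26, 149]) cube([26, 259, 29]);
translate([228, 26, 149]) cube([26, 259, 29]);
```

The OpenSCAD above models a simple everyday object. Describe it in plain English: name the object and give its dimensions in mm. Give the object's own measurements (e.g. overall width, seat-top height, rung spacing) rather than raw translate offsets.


A simple wooden stool: a rectangular seat 254 mm (x) by 311 mm (y), 30 mm thick, top face at z = 381 mm, on four square legs, each 26×26 mm in cross-section. The legs rest on z = 0, each flush with a corner of the seat. Four stretchers, 26 mm wide and 29 mm tall, connect adjacent legs with their undersides at z = 149 mm, each running between the inner faces of the legs it joins and aligned with the legs' outer faces on the other axis.


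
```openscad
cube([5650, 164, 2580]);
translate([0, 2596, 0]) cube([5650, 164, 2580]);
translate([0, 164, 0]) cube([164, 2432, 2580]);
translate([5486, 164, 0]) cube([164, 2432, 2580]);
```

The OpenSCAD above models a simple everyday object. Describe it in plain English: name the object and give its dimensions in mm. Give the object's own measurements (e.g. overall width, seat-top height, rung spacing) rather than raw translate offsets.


The wall frame of a small rectangular building: four walls, each 2580 mm tall and 164 mm thick, enclosing a footprint 5650 mm (x) by 2760 mm (y) outside-to-outside, with no floor or roof. The front and back walls (the −y and +y sides) span the full width; the two side walls fit between them.


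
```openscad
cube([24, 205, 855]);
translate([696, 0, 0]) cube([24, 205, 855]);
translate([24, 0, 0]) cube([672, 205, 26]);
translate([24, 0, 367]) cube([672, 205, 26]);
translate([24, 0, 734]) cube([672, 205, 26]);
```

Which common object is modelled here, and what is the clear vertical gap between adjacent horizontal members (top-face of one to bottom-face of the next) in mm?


A bookshelf. The clear shelf gap is 341 mm.

Two tall side panels with 3 horizontal boards between them — a bookshelf. The first two shelf undersides are at z = 0 and z = 367; with shelf thickness 26, the clear gap is 367 − 0 − 26 = 341 mm.


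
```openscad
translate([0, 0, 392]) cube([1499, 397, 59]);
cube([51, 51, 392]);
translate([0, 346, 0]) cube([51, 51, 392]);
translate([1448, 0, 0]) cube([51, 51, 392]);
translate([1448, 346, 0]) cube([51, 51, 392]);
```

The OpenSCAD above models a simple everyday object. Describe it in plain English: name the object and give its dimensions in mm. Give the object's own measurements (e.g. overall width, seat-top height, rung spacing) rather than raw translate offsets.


A bench: a 1499×397 mm seat slab, 59 mm thick, top at z = 451 mm, on four 51×51 mm square legs flush with the seat corners and standing on z = 0.


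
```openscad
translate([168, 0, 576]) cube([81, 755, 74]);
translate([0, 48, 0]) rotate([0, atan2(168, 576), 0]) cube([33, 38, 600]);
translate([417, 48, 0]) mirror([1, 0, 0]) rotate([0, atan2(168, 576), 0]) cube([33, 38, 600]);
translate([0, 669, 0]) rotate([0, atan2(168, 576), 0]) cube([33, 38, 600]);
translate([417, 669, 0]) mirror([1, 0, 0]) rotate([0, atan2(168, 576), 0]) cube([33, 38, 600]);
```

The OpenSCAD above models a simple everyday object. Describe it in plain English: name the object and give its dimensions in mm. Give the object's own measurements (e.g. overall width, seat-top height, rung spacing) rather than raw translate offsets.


A sawhorse. A 81×755×74 mm beam (x, y, z) sits on two A-frame leg pairs. Each pair is two raked legs of 33×38 mm section (38 mm along y) splaying symmetrically in x. Each leg rises 576 mm vertically over 168 mm of horizontal reach and is 600 mm long along its own axis. Every leg's outer bottom edge rests on the floor and its outer top edge meets a bottom edge of the beam — the left legs (tilting toward +x) meet the beam's −x bottom edge, the right legs (their mirror images, tilting toward −x) meet its +x bottom edge — so the leg tops tuck under the beam, the beam's underside is 576 mm above the floor, and the feet are 417 mm apart outside-to-outside with the beam centred between them. The two leg pairs are set in 48 mm from either end of the beam.


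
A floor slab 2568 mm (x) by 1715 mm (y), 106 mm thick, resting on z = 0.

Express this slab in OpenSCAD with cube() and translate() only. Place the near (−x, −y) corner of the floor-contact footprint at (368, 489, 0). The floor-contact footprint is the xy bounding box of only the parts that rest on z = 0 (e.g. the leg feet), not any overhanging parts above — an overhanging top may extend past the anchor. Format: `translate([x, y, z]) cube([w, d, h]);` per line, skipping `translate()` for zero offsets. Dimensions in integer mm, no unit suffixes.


translate([368, 489, 0]) cube([2568, 1715, 106]);


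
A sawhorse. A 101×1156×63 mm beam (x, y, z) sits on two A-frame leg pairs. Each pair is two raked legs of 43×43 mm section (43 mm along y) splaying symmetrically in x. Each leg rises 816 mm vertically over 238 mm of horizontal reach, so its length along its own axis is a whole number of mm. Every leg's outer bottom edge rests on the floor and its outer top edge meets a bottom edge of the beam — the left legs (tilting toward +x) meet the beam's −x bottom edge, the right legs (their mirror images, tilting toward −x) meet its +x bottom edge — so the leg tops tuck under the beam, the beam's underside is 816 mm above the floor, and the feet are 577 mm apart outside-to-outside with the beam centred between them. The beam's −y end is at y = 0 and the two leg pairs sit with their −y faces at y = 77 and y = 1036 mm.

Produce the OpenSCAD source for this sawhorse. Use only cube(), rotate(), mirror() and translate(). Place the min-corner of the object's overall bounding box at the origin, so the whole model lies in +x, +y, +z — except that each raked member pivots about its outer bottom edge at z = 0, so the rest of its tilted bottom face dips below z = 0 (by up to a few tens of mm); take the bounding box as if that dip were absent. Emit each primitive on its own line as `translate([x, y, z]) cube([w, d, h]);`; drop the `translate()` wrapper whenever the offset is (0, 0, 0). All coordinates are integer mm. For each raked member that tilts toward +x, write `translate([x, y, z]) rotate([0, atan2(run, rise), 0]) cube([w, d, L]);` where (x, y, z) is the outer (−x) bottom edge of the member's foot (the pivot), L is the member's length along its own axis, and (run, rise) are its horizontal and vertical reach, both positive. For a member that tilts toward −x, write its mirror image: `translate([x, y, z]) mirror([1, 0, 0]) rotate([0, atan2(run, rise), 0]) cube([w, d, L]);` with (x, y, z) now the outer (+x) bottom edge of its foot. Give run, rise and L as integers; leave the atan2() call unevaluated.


translate([238, 0, 816]) cube([101, 1156, 63]);
translate([0, 77, 0]) rotate([0, atan2(238, 816), 0]) cube([43, 43, 850]);
translate([577, 77, 0]) mirror([1, 0, 0]) rotate([0, atan2(238, 816), 0]) cube([43, 43, 850]);
translate([0, 1036, 0]) rotate([0, atan2(238, 816), 0]) cube([43, 43, 850]);
translate([577, 1036, 0]) mirror([1, 0, 0]) rotate([0, atan2(238, 816), 0]) cube([43, 43, 850]);


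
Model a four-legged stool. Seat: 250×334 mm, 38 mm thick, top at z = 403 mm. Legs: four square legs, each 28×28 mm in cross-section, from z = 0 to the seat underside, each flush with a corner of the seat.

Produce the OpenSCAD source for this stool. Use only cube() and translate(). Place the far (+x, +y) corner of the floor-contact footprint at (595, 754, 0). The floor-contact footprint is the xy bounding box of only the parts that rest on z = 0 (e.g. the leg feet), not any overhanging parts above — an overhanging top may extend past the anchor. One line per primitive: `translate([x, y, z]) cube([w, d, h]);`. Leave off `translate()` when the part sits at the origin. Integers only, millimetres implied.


translate([345, 420, 365]) cube([250, 334, 38]);
translate([345, 420, 0]) cube([28, 28, 365]);
translate([567, 420, 0]) cube([28, 28, 365]);
translate([345, 726, 0]) cube([28, 28, 365]);
translate([567, 726, 0]) cube([28, 28, 365]);


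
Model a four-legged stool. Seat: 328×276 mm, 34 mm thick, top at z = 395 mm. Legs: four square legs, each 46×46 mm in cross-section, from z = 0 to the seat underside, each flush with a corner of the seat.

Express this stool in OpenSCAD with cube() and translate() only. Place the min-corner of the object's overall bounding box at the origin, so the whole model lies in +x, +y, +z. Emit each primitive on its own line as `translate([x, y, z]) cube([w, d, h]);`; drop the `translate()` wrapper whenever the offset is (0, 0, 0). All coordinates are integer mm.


// leg_h = 395 - 34 = 361
translate([0, 0, 361]) cube([328, 276, 34]);
cube([46, 46, 361]);
translate([282, 0, 0]) cube([46, 46, 361]);
translate([0, 230, 0]) cube([46, 46, 361]);
translate([282, 230, 0]) cube([46, 46, 361]);


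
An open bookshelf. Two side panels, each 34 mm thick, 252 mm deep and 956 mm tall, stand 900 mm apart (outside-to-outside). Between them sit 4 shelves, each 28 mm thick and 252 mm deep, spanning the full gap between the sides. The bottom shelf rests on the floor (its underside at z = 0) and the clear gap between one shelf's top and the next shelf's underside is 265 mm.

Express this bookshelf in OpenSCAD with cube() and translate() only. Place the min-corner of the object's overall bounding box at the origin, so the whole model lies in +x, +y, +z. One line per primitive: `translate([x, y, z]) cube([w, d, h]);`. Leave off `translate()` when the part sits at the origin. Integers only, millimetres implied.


cube([34, 252, 956]);
translate([866, 0, 0]) cube([34, 252, 956]);
translate([34, 0, 0]) cube([832, 252, 28]);
translate([34, 0, 293]) cube([832, 252, 28]);
translate([34, 0, 586]) cube([832, 252, 28]);
translate([34, 0, 879]) cube([832, 252, 28]);
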